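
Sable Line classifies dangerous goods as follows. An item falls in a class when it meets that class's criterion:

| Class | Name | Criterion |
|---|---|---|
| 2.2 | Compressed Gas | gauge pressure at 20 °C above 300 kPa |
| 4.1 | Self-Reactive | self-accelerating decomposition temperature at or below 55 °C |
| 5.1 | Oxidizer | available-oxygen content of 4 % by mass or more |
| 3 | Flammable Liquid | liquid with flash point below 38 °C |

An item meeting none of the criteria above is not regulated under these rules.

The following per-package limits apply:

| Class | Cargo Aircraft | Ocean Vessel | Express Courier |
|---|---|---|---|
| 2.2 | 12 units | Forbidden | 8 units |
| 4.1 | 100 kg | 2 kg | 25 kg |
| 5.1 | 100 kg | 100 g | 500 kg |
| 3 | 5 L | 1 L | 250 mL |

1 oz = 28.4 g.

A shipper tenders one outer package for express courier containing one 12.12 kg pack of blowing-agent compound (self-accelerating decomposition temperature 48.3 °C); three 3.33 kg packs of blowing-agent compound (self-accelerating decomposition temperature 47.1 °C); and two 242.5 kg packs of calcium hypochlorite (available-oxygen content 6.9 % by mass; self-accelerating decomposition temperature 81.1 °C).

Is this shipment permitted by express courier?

Yes

The blowing-agent compound has self-accelerating decomposition temperature 48.3 °C, which is ≤ 55 °C, so it is Class 4.1 (Self-Reactive).
Blowing-agent compound: self-accelerating decomposition temperature 47.1 °C ≤ 55 °C → Class 4.1 (Self-Reactive).
With available-oxygen content 6.9 % by mass (≥ 4 % by mass), the calcium hypochlorite falls in Class 5.1.
Class 5.1 quantity: two 242.5 kg packs = 485 kg.
485 kg is within the express courier limit of 500 kg for Class 5.1.
Class 4.1 net quantity: 12.12 kg + (three 3.33 kg packs = 9.99 kg) = 22.11 kg.
22.11 kg is within the express courier limit of 25 kg for Class 4.1.
Every hazard class is within its express courier limit and no segregation rule is violated.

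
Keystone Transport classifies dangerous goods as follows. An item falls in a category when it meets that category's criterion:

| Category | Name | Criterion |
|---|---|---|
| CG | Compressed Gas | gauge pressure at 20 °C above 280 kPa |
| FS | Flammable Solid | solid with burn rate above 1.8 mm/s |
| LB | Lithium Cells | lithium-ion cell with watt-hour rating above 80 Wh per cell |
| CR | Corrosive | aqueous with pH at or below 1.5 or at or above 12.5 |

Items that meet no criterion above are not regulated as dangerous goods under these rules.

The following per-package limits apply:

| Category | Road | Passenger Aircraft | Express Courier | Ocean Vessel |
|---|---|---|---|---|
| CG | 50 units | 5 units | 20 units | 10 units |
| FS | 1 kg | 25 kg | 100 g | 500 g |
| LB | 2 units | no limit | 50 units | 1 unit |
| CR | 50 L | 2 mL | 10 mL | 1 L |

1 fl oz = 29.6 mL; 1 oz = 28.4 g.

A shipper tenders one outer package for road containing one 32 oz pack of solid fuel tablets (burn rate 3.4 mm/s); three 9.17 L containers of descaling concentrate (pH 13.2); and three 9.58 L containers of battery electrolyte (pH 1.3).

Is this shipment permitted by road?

No

Solid fuel tablets: burn rate 3.4 mm/s > 1.8 mm/s → Category FS (Flammable Solid).
Descaling concentrate: pH 13.2 ≥ 12.5 → Category CR (Corrosive).
With pH 1.3 (≤ 1.5), the battery electrolyte falls in Category CR.
Total Category CR: (three 9.17 L containers = 27.51 L) + (three 9.58 L containers = 28.74 L) = 56.25 L.
56.25 L exceeds the road limit of 50 L for Category CR.
Category FS quantity: one 32 oz pack = 908.8 g.
908.8 g ≤ 1 kg (road limit, Category FS) — within limit.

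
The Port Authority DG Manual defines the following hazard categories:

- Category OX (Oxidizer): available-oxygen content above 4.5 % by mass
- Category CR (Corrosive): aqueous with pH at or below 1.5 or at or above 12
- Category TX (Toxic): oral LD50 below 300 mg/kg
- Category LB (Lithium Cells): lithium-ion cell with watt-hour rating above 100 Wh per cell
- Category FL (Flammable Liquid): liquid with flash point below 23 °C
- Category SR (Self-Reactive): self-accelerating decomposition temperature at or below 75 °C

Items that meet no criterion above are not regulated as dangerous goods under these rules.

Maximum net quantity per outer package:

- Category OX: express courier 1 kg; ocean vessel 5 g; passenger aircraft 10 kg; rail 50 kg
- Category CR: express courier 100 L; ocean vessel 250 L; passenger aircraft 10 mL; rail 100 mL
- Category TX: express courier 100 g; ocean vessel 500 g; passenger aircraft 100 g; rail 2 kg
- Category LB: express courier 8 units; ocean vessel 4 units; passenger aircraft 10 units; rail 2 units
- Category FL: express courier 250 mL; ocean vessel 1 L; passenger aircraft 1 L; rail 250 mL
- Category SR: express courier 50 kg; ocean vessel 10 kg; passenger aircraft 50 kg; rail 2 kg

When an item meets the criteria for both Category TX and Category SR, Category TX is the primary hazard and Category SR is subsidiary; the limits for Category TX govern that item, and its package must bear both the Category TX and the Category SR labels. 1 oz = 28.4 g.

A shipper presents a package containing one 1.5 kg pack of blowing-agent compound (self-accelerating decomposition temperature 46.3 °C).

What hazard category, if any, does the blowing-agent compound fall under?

The blowing-agent compound has self-accelerating decomposition temperature 46.3 °C, which is ≤ 75 °C, so it is Category SR (Self-Reactive).

Category SR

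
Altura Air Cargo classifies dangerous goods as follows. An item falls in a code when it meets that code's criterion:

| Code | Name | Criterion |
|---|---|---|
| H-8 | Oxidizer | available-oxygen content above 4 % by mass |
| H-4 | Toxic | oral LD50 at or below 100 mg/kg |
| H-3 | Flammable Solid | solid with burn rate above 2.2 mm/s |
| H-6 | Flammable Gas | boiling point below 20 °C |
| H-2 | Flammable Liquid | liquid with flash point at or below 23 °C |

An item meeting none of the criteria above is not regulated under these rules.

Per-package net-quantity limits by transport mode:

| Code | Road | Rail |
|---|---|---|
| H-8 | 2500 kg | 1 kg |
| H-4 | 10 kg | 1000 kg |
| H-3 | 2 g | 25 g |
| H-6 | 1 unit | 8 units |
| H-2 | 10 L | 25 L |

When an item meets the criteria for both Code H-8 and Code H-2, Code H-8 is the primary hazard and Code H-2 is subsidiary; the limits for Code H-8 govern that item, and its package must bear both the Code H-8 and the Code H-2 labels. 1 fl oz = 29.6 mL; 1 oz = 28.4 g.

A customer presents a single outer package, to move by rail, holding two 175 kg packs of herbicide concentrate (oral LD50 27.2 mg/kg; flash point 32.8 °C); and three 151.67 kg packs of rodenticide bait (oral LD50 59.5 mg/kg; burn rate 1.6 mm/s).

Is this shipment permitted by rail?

Yes

Herbicide concentrate: oral LD50 27.2 mg/kg ≤ 100 mg/kg → Code H-4 (Toxic).
Oral LD50 59.5 mg/kg meets the Code H-4 criterion (Toxic), so the rodenticide bait is Code H-4.
Total Code H-4: (two 175 kg packs = 350 kg) + (three 151.67 kg packs = 455.01 kg) = 805.01 kg.
That is within the Code H-4 rail limit of 1000 kg.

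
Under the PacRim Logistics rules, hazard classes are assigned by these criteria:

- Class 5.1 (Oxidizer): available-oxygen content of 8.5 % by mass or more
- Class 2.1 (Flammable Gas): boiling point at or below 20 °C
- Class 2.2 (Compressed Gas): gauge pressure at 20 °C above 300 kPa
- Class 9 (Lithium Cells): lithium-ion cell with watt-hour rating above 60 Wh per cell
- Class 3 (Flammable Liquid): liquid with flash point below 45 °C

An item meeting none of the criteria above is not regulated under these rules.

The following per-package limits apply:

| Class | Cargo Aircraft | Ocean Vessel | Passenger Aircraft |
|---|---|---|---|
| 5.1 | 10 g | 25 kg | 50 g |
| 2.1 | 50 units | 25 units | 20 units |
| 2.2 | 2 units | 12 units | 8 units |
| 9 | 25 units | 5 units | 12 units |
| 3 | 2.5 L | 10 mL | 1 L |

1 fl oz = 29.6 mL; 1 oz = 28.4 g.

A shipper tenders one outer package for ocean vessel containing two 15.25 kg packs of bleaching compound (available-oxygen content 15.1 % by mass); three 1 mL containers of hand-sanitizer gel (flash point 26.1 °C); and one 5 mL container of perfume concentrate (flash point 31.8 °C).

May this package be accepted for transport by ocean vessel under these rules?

No

With available-oxygen content 15.1 % by mass (≥ 8.5 % by mass), the bleaching compound falls in Class 5.1.
Hand-sanitizer gel: flash point 26.1 °C < 45 °C → Class 3 (Flammable Liquid).
With flash point 31.8 °C (< 45 °C), the perfume concentrate falls in Class 3.
Class 5.1 quantity: two 15.25 kg packs = 30.5 kg.
30.5 kg > 25 kg (ocean vessel limit, Class 5.1) — over the limit.
Total Class 3: (three 1 mL containers = 3 mL) + 5 mL = 8 mL.
That is within the Class 3 ocean vessel limit of 10 mL.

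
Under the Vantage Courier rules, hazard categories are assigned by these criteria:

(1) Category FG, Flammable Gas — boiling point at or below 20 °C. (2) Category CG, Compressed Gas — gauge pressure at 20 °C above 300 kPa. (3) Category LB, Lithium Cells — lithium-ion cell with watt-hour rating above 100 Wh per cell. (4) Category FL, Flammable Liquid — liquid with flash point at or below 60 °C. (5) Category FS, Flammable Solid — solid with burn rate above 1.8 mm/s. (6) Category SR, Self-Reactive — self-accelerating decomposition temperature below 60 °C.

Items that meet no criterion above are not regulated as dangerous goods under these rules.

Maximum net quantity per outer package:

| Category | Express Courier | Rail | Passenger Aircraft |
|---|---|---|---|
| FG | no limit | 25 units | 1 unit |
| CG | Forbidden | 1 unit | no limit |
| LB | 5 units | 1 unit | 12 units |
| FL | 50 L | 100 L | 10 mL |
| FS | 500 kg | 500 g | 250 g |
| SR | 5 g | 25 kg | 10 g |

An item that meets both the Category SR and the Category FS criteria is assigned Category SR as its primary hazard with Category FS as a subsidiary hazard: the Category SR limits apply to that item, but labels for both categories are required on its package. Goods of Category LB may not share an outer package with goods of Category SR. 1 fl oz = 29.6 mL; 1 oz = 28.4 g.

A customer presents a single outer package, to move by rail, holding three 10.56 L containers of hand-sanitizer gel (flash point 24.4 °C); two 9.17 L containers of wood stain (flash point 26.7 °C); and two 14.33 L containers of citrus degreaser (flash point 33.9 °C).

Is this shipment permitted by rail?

Yes

Flash point 24.4 °C meets the Category FL criterion (Flammable Liquid), so the hand-sanitizer gel is Category FL.
Wood stain: flash point 26.7 °C ≤ 60 °C → Category FL (Flammable Liquid).
Citrus degreaser: flash point 33.9 °C ≤ 60 °C → Category FL (Flammable Liquid).
Total Category FL: (three 10.56 L containers = 31.68 L) + (two 9.17 L containers = 18.34 L) + (two 14.33 L containers = 28.66 L) = 78.68 L.
That is within the Category FL rail limit of 100 L.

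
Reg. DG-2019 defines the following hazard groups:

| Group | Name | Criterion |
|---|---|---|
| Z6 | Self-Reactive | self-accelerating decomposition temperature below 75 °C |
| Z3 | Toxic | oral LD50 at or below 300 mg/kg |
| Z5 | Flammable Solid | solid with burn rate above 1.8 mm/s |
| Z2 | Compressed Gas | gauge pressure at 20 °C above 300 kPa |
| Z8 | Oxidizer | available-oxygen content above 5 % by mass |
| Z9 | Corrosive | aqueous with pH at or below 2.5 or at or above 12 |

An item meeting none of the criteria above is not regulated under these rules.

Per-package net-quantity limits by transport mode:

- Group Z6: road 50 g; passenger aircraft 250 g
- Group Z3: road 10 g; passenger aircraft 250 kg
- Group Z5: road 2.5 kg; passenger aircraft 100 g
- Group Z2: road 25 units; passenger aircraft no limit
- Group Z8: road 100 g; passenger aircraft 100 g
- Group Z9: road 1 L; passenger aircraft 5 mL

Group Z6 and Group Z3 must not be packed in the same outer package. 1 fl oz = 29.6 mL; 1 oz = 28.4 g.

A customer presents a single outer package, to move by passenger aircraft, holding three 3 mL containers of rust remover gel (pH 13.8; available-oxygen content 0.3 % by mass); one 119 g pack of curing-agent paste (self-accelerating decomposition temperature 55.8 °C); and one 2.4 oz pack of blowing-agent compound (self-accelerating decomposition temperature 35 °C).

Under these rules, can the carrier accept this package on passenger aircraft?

The rust remover gel has pH 13.8, which is ≥ 12, so it is Group Z9 (Corrosive).
With self-accelerating decomposition temperature 55.8 °C (< 75 °C), the curing-agent paste falls in Group Z6.
Self-accelerating decomposition temperature 35 °C meets the Group Z6 criterion (Self-Reactive), so the blowing-agent compound is Group Z6.
Group Z9 quantity: three 3 mL containers = 9 mL.
9 mL > 5 mL (passenger aircraft limit, Group Z9) — over the limit.
Total Group Z6: 119 g + (one 2.4 oz pack = 68.16 g) = 187.16 g.
187.16 g ≤ 250 g (passenger aircraft limit, Group Z6) — within limit.
The segregation rule (Group Z6 with Group Z3) does not apply to Group Z9 with Group Z6.

No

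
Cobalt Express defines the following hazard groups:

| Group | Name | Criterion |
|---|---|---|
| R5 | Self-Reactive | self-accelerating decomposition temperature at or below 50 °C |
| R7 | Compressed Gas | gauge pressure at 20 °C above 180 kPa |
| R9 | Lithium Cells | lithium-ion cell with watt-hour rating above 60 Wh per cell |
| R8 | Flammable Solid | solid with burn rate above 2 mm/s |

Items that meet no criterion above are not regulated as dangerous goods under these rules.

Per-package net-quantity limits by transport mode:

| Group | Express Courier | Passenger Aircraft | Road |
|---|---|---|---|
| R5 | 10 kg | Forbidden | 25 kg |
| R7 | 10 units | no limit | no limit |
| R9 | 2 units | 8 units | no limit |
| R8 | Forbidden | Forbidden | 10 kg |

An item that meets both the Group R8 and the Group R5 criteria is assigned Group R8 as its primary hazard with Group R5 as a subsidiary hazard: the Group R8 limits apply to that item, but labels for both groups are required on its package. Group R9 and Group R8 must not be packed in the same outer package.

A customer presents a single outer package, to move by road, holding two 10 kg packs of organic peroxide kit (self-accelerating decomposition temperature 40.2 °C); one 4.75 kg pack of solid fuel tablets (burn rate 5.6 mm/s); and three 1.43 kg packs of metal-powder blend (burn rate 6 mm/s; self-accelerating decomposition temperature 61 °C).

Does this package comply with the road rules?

Yes

Self-accelerating decomposition temperature 40.2 °C meets the Group R5 criterion (Self-Reactive), so the organic peroxide kit is Group R5.
Burn rate 5.6 mm/s meets the Group R8 criterion (Flammable Solid), so the solid fuel tablets are Group R8.
Burn rate 6 mm/s meets the Group R8 criterion (Flammable Solid), so the metal-powder blend is Group R8.
Group R5 quantity: two 10 kg packs = 20 kg.
That is within the Group R5 road limit of 25 kg.
Total Group R8: 4.75 kg + (three 1.43 kg packs = 4.29 kg) = 9.04 kg.
That is within the Group R8 road limit of 10 kg.
The segregation rule (Group R9 with Group R8) does not apply to Group R5 with Group R8.
Every hazard group is within its road limit and no segregation rule is violated.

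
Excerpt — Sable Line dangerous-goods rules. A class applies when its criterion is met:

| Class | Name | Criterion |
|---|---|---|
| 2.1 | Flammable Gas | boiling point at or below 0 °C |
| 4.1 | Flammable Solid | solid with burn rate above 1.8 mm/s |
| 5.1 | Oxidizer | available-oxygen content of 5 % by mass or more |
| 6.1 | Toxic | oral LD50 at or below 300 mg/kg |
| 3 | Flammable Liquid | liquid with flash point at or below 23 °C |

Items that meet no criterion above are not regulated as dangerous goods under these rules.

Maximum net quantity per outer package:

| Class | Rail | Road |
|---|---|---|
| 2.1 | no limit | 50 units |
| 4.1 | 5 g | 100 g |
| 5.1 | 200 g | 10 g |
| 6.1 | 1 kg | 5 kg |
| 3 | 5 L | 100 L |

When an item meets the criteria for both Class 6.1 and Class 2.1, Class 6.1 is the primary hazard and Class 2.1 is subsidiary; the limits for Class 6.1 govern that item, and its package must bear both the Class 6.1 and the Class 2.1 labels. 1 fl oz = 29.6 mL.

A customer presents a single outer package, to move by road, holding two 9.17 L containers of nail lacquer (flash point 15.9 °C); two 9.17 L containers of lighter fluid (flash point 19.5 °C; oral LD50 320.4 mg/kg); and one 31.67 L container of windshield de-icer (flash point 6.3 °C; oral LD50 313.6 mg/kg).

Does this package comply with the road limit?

With flash point 15.9 °C (≤ 23 °C), the nail lacquer falls in Class 3.
Lighter fluid: flash point 19.5 °C ≤ 23 °C → Class 3 (Flammable Liquid).
With flash point 6.3 °C (≤ 23 °C), the windshield de-icer falls in Class 3.
Total Class 3: (two 9.17 L containers = 18.34 L) + (two 9.17 L containers = 18.34 L) + 31.67 L = 68.35 L.
68.35 L is within the road limit of 100 L for Class 3.

Yes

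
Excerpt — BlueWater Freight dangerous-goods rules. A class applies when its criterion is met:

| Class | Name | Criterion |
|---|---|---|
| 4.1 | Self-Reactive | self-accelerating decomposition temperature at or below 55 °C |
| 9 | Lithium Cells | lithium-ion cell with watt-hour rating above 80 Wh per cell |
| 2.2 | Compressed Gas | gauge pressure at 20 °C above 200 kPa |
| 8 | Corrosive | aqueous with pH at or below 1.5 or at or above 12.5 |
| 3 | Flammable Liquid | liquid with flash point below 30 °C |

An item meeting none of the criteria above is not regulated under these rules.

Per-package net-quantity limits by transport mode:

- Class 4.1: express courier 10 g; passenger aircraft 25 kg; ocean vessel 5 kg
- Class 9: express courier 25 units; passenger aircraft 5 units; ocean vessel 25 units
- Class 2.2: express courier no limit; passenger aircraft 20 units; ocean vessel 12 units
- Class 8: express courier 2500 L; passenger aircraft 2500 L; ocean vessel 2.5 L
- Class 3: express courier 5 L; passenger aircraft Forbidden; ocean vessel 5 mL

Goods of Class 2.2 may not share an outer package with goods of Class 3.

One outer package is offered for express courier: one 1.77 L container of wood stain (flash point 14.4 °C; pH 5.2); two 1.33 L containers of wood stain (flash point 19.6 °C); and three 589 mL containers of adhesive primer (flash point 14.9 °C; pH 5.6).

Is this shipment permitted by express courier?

No

The wood stain has flash point 14.4 °C, which is < 30 °C, so it is Class 3 (Flammable Liquid).
Flash point 19.6 °C meets the Class 3 criterion (Flammable Liquid), so the wood stain is Class 3.
With flash point 14.9 °C (< 30 °C), the adhesive primer falls in Class 3.
Class 3 net quantity: 1.77 L + (two 1.33 L containers = 2.66 L) + (three 589 mL containers = 1.767 L) = 6.197 L.
6.197 L exceeds the express courier limit of 5 L for Class 3.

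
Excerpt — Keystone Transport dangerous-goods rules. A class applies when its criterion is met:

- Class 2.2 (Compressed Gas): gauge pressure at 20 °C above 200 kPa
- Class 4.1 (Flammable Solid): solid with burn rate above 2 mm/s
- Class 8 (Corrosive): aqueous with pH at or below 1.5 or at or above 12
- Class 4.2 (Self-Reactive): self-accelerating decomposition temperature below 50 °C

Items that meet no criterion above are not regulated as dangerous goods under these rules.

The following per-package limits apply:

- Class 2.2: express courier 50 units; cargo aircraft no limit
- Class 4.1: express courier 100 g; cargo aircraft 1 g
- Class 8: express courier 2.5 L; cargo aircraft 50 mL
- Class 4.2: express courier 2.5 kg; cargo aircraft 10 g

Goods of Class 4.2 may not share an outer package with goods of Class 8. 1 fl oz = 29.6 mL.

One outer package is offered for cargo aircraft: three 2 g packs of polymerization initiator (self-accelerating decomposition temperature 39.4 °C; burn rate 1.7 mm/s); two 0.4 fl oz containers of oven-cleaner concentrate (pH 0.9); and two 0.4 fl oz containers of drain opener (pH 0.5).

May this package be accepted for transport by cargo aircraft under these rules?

No

Self-accelerating decomposition temperature 39.4 °C meets the Class 4.2 criterion (Self-Reactive), so the polymerization initiator is Class 4.2.
Oven-cleaner concentrate: pH 0.9 ≤ 1.5 → Class 8 (Corrosive).
With pH 0.5 (≤ 1.5), the drain opener falls in Class 8.
Class 4.2 quantity: three 2 g packs = 6 g.
6 g ≤ 10 g (cargo aircraft limit, Class 4.2) — within limit.
Total Class 8: (two 0.4 fl oz containers = 23.68 mL) + (two 0.4 fl oz containers = 23.68 mL) = 47.36 mL.
47.36 mL is within the cargo aircraft limit of 50 mL for Class 8.
Class 4.2 and Class 8 may not share an outer package.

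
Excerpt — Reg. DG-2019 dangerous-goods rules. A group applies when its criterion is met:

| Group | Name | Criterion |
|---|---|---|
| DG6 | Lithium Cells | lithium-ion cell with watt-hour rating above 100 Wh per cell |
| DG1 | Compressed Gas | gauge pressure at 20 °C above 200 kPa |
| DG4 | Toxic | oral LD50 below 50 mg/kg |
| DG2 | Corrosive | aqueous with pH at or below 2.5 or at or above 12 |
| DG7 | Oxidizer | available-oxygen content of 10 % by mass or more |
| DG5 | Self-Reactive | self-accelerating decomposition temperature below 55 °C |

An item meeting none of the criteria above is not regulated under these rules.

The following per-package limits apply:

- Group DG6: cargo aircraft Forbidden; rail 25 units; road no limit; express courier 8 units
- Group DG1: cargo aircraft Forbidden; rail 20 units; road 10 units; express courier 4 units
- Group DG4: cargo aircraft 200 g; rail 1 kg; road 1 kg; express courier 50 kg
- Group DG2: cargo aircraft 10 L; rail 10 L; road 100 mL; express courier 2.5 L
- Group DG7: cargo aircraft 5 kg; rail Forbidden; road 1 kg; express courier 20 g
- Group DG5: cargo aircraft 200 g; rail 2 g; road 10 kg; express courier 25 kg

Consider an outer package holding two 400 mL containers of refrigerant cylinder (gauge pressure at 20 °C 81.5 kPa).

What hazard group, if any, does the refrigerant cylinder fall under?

gauge pressure at 20 °C 81.5 kPa is not above 200 kPa, so Group DG1 does not apply.
No criterion is met, so the item is not regulated.

Not regulated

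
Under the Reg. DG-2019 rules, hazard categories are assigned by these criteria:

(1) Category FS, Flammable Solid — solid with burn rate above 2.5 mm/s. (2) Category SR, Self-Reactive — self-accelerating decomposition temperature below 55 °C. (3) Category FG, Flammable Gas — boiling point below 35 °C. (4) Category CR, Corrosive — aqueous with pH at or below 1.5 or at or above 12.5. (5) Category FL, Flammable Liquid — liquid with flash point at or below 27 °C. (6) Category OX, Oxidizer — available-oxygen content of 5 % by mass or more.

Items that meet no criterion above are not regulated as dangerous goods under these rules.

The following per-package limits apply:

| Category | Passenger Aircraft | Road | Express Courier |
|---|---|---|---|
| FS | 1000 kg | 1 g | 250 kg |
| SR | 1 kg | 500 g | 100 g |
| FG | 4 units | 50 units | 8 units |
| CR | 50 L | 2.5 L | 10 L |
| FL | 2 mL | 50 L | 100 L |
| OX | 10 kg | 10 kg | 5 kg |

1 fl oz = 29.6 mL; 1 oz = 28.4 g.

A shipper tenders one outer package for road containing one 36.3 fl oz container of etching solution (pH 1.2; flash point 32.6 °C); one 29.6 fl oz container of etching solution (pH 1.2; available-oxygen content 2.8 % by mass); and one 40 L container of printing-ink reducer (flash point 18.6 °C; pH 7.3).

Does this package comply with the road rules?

Etching solution: pH 1.2 ≤ 1.5 → Category CR (Corrosive).
The etching solution has pH 1.2, which is ≤ 1.5, so it is Category CR (Corrosive).
Printing-ink reducer: flash point 18.6 °C ≤ 27 °C → Category FL (Flammable Liquid).
Category CR net quantity: (one 36.3 fl oz container = 1074.48 mL) + (one 29.6 fl oz container = 876.16 mL) = 1950.64 mL.
That is within the Category CR road limit of 2.5 L.
Category FL quantity: 40 L.
40 L is within the road limit of 50 L for Category FL.
Every hazard category is within its road limit and no segregation rule is violated.

Yes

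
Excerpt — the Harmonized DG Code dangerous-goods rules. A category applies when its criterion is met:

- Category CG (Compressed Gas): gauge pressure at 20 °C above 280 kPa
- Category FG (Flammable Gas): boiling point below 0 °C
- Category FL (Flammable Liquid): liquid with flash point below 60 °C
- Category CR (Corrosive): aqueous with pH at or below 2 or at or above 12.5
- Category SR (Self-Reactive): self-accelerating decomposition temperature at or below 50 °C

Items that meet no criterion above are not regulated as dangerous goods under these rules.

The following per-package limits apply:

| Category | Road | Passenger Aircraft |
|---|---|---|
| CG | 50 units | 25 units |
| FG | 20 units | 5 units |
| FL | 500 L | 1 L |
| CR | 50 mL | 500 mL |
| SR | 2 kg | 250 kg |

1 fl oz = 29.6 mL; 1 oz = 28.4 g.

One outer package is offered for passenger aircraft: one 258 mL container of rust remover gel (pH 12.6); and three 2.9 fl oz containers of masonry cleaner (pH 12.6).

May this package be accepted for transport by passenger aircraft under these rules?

With pH 12.6 (≥ 12.5), the rust remover gel falls in Category CR.
pH 12.6 meets the Category CR criterion (Corrosive), so the masonry cleaner is Category CR.
Total Category CR: 258 mL + (three 2.9 fl oz containers = 257.52 mL) = 515.52 mL.
515.52 mL > 500 mL (passenger aircraft limit, Category CR) — over the limit.

No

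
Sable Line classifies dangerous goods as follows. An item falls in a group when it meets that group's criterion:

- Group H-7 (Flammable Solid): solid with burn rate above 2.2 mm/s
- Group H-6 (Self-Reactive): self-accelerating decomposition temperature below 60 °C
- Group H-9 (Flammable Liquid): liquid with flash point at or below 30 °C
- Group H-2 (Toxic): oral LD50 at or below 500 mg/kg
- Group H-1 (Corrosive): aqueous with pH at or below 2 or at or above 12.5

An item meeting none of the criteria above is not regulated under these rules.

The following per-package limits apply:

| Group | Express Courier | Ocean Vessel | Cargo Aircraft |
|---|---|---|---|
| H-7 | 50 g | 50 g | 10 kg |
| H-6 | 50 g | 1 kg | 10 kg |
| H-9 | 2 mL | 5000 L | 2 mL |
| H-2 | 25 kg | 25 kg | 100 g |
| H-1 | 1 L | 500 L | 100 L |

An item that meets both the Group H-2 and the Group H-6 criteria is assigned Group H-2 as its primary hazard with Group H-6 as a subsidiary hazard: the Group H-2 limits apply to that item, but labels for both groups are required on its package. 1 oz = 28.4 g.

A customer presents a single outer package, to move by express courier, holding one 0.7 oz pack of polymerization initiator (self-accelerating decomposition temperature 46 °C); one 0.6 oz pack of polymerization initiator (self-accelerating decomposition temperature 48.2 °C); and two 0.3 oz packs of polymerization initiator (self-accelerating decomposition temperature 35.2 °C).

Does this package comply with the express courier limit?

No

With self-accelerating decomposition temperature 46 °C (< 60 °C), the polymerization initiator falls in Group H-6.
Polymerization initiator: self-accelerating decomposition temperature 48.2 °C < 60 °C → Group H-6 (Self-Reactive).
With self-accelerating decomposition temperature 35.2 °C (< 60 °C), the polymerization initiator falls in Group H-6.
Group H-6 net quantity: (one 0.7 oz pack = 19.88 g) + (one 0.6 oz pack = 17.04 g) + (two 0.3 oz packs = 17.04 g) = 53.96 g.
That exceeds the Group H-6 express courier limit of 50 g.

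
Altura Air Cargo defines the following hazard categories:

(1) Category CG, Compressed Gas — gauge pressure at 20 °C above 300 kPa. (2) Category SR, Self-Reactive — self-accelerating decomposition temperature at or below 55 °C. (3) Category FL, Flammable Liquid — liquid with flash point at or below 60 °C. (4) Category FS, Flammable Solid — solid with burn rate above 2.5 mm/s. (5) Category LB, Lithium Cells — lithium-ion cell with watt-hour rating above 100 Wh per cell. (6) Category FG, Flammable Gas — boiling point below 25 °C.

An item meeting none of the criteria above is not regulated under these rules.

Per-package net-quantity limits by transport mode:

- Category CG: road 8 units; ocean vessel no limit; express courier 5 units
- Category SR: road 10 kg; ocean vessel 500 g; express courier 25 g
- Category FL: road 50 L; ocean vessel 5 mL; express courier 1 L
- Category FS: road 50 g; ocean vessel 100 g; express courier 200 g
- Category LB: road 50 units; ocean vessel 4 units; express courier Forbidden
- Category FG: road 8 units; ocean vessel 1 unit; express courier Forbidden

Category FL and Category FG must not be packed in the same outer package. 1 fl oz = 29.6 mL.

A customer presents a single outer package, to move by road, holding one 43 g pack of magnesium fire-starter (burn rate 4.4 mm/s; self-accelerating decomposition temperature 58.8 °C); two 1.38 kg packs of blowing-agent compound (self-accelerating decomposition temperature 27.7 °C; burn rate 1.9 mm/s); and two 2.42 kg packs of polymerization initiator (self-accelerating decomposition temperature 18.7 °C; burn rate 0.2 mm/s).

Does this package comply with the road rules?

The magnesium fire-starter has burn rate 4.4 mm/s, which is > 2.5 mm/s, so it is Category FS (Flammable Solid).
The blowing-agent compound has self-accelerating decomposition temperature 27.7 °C, which is ≤ 55 °C, so it is Category SR (Self-Reactive).
Polymerization initiator: self-accelerating decomposition temperature 18.7 °C ≤ 55 °C → Category SR (Self-Reactive).
Category FS quantity: 43 g.
That is within the Category FS road limit of 50 g.
Category SR net quantity: (two 1.38 kg packs = 2.76 kg) + (two 2.42 kg packs = 4.84 kg) = 7.6 kg.
7.6 kg is within the road limit of 10 kg for Category SR.
The segregation rule (Category FL with Category FG) does not apply to Category FS with Category SR.
Every hazard category is within its road limit and no segregation rule is violated.

Yes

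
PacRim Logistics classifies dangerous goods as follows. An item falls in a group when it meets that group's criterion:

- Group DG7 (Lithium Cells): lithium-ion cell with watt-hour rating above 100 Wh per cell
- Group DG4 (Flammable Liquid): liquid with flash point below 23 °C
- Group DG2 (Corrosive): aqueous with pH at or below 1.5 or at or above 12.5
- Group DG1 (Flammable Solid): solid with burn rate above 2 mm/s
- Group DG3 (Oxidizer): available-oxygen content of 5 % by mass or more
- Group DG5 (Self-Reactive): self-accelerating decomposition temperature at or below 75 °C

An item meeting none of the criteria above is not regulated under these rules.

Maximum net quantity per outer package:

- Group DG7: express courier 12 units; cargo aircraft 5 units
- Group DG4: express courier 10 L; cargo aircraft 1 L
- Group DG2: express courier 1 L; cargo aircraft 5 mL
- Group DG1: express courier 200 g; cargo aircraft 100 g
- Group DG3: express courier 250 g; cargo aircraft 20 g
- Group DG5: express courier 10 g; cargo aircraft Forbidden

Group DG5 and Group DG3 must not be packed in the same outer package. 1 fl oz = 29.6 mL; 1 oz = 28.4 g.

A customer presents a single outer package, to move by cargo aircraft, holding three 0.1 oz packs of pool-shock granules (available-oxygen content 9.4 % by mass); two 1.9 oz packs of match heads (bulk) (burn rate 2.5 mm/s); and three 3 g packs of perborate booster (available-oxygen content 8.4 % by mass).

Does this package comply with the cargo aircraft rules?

With available-oxygen content 9.4 % by mass (≥ 5 % by mass), the pool-shock granules fall in Group DG3.
Burn rate 2.5 mm/s meets the Group DG1 criterion (Flammable Solid), so the match heads (bulk) are Group DG1.
Perborate booster: available-oxygen content 8.4 % by mass ≥ 5 % by mass → Group DG3 (Oxidizer).
Total Group DG3: (three 0.1 oz packs = 8.52 g) + (three 3 g packs = 9 g) = 17.52 g.
17.52 g is within the cargo aircraft limit of 20 g for Group DG3.
Group DG1 quantity: two 1.9 oz packs = 107.92 g.
107.92 g exceeds the cargo aircraft limit of 100 g for Group DG1.
The segregation rule (Group DG5 with Group DG3) does not apply to Group DG3 with Group DG1.

No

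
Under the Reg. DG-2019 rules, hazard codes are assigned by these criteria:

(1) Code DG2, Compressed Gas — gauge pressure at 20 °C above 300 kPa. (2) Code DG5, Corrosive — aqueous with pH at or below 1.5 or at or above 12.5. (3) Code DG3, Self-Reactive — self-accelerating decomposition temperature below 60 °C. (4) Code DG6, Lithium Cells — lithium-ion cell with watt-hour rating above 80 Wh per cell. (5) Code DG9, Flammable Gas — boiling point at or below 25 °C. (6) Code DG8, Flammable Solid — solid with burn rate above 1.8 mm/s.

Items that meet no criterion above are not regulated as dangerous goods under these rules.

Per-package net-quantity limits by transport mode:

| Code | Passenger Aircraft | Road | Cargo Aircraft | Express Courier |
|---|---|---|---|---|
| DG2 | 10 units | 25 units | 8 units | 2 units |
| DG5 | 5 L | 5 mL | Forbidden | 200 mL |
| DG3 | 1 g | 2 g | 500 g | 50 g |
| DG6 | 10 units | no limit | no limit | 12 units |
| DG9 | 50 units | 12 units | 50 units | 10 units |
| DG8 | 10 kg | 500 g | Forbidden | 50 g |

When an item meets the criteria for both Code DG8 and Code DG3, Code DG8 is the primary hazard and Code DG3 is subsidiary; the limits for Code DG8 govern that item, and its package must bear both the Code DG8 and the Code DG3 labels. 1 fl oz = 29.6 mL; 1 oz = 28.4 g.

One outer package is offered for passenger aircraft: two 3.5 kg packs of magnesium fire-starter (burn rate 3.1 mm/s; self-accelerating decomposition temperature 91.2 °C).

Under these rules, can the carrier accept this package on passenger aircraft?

Magnesium fire-starter: burn rate 3.1 mm/s > 1.8 mm/s → Code DG8 (Flammable Solid).
Code DG8 quantity: two 3.5 kg packs = 7 kg.
That is within the Code DG8 passenger aircraft limit of 10 kg.

Yes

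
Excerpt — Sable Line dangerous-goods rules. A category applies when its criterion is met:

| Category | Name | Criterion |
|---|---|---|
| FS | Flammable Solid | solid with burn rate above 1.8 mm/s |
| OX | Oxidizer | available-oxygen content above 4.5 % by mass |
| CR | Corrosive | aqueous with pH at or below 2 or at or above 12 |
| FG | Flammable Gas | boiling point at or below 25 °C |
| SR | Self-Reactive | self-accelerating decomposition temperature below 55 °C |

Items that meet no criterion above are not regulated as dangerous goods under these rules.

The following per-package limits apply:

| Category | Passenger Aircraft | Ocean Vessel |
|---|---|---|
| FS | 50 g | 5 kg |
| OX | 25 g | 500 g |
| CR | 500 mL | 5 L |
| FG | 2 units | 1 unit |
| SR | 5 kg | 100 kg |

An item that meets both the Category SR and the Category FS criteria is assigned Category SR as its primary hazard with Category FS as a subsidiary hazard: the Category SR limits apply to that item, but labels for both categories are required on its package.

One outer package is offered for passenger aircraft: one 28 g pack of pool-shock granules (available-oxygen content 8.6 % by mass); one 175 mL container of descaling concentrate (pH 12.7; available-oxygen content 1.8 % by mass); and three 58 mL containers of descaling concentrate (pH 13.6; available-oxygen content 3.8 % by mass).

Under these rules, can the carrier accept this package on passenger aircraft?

No

With available-oxygen content 8.6 % by mass (> 4.5 % by mass), the pool-shock granules fall in Category OX.
The descaling concentrate has pH 12.7, which is ≥ 12, so it is Category CR (Corrosive).
Descaling concentrate: pH 13.6 ≥ 12 → Category CR (Corrosive).
Category OX quantity: 28 g.
28 g exceeds the passenger aircraft limit of 25 g for Category OX.
Category CR net quantity: 175 mL + (three 58 mL containers = 174 mL) = 349 mL.
That is within the Category CR passenger aircraft limit of 500 mL.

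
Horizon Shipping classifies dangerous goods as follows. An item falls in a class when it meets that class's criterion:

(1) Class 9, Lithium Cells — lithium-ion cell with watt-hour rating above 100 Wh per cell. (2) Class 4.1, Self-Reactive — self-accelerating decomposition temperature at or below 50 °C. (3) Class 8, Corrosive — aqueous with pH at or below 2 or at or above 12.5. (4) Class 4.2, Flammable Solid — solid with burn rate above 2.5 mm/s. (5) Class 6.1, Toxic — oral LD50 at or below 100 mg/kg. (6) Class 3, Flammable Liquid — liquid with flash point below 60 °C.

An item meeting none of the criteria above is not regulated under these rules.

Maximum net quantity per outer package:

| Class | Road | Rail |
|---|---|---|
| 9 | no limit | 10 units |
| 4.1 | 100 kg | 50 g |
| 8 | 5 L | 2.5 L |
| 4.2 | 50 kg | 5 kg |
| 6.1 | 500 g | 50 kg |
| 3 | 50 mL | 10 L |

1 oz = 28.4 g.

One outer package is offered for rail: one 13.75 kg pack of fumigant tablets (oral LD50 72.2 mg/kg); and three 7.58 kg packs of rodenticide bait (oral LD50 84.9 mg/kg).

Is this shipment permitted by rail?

Yes

Fumigant tablets: oral LD50 72.2 mg/kg ≤ 100 mg/kg → Class 6.1 (Toxic).
With oral LD50 84.9 mg/kg (≤ 100 mg/kg), the rodenticide bait falls in Class 6.1.
Total Class 6.1: 13.75 kg + (three 7.58 kg packs = 22.74 kg) = 36.49 kg.
36.49 kg is within the rail limit of 50 kg for Class 6.1.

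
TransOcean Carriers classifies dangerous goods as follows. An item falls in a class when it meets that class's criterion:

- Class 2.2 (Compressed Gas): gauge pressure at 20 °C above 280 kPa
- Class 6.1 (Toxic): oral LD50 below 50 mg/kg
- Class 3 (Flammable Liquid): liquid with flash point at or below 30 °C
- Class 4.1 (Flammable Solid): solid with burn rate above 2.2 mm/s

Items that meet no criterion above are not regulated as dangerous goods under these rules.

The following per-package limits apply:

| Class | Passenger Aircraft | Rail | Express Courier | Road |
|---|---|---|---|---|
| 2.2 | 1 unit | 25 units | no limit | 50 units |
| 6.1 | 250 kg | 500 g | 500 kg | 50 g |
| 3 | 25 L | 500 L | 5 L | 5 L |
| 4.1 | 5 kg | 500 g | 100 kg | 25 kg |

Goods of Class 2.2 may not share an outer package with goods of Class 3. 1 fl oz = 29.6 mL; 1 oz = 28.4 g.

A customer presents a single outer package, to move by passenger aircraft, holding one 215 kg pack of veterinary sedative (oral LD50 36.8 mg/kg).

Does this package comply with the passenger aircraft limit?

Yes

With oral LD50 36.8 mg/kg (< 50 mg/kg), the veterinary sedative falls in Class 6.1.
Class 6.1 quantity: 215 kg.
215 kg ≤ 250 kg (passenger aircraft limit, Class 6.1) — within limit.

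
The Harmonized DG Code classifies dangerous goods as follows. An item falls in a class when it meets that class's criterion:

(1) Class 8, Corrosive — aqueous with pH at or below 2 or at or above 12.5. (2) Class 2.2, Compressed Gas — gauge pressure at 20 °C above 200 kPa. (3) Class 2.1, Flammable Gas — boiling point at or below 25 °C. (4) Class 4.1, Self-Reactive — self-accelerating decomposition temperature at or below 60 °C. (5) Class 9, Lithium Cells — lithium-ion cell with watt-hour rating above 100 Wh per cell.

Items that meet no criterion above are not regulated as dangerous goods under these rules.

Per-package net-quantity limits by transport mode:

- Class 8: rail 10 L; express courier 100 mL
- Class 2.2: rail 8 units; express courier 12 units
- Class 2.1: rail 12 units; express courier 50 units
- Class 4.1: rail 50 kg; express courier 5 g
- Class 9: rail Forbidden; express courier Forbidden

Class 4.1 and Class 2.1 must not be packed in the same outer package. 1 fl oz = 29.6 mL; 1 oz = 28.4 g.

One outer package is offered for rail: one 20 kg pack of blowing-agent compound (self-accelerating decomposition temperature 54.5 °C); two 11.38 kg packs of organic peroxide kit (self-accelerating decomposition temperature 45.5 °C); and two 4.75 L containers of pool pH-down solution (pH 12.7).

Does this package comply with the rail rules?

Yes

The blowing-agent compound has self-accelerating decomposition temperature 54.5 °C, which is ≤ 60 °C, so it is Class 4.1 (Self-Reactive).
With self-accelerating decomposition temperature 45.5 °C (≤ 60 °C), the organic peroxide kit falls in Class 4.1.
With pH 12.7 (≥ 12.5), the pool pH-down solution falls in Class 8.
Class 4.1 net quantity: 20 kg + (two 11.38 kg packs = 22.76 kg) = 42.76 kg.
42.76 kg ≤ 50 kg (rail limit, Class 4.1) — within limit.
Class 8 quantity: two 4.75 L containers = 9.5 L.
9.5 L ≤ 10 L (rail limit, Class 8) — within limit.
The segregation rule (Class 4.1 with Class 2.1) does not apply to Class 4.1 with Class 8.
Every hazard class is within its rail limit and no segregation rule is violated.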